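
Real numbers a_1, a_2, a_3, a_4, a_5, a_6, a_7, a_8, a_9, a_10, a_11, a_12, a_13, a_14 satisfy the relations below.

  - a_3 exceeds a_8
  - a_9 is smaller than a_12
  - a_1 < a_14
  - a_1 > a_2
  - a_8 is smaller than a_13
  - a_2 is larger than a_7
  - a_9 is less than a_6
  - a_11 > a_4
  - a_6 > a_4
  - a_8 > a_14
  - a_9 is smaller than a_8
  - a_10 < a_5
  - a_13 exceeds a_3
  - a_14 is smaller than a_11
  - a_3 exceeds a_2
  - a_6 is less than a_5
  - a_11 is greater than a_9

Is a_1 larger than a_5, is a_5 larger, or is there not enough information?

Following every chain through a_1: above a_1 we get a_14, a_8, a_3, a_11, a_13; below a_1 we get a_7, a_2.
a_5 is not reached, and no chain runs the other way from a_5 to a_1.
So the given relations leave the order of a_1 and a_5 undetermined.

undetermined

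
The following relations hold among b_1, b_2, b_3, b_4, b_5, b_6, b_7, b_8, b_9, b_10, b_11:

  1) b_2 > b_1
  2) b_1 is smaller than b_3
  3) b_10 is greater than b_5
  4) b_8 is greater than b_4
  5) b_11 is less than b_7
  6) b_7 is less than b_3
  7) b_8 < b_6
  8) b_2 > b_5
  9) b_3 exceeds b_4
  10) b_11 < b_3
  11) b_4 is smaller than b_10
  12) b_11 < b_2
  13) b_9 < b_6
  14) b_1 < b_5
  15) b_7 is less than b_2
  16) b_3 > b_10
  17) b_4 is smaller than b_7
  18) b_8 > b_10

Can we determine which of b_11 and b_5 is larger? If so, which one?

Following every chain through b_11: above b_11 we get b_7, b_3, b_2.
b_5 is not reached, and no chain runs the other way from b_5 to b_11.
So the given relations leave the order of b_11 and b_5 undetermined.

undetermined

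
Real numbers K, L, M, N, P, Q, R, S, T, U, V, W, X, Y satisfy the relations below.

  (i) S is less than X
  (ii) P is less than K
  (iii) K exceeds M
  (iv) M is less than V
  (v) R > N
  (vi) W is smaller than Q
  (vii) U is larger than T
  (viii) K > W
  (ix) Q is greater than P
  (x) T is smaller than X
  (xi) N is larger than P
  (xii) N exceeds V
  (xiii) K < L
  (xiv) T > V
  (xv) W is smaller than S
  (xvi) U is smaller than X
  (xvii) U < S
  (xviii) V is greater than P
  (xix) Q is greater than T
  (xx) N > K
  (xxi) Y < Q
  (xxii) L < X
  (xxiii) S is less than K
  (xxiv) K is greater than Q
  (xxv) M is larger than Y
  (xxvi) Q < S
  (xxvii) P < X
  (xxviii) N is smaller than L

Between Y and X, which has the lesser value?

Link the given pairs in sequence: Y < M; M < V; V < T; T < U; U < S; S < K; K < N; N < L; L < X.
Together: Y < M < V < T < U < S < K < N < L < X.
So Y < X; Y is the smaller of the two.

Y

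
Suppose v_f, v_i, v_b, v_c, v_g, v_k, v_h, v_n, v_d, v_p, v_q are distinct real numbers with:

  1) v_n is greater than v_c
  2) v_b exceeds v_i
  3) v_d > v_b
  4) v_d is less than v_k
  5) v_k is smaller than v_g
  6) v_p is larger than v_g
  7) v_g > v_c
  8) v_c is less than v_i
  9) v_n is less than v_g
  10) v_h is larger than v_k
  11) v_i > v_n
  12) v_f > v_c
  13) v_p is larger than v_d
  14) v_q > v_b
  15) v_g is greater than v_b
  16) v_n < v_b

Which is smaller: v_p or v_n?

v_n

Following the relations from v_n: v_n < v_i < v_b < v_d < v_k < v_g < v_p.
So v_n < v_p; v_n is the smaller of the two.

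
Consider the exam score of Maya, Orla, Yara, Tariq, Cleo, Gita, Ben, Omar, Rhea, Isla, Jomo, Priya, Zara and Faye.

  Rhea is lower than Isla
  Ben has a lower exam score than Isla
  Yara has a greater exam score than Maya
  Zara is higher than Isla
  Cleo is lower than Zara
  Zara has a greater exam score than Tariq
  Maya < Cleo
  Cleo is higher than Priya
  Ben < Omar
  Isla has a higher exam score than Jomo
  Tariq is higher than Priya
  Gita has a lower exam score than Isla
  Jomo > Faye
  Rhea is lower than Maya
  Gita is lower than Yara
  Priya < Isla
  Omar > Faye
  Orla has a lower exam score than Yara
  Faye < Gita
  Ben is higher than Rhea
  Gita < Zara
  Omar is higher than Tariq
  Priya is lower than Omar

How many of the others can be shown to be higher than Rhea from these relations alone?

7

The elements the relations force above Rhea are Maya, Cleo, Ben, Isla, Yara, Omar, Zara — no chain reaches any other.
That is 7.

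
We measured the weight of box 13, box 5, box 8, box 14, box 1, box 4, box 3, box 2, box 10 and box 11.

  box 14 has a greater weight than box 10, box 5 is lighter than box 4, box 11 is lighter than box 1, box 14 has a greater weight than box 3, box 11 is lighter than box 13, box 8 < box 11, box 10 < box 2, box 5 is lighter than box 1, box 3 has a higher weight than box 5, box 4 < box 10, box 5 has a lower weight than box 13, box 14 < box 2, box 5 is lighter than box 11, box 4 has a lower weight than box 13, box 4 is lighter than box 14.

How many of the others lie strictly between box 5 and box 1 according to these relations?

Chaining upward from box 5 reaches: box 11, box 3, box 4, box 10, box 14, box 13, box 2.
Chaining downward from box 1 reaches: box 8, box 11.
Strictly between box 5 and box 1 are those in both lists: box 11 — 1 element.

1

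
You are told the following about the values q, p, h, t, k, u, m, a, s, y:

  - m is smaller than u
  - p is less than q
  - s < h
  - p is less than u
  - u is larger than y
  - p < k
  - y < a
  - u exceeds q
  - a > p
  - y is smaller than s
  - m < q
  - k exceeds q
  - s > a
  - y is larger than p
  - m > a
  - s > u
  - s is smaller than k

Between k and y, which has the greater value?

Chaining the given relations: y < a < m < q < u < s < k.
So y < k; k is the larger of the two.

k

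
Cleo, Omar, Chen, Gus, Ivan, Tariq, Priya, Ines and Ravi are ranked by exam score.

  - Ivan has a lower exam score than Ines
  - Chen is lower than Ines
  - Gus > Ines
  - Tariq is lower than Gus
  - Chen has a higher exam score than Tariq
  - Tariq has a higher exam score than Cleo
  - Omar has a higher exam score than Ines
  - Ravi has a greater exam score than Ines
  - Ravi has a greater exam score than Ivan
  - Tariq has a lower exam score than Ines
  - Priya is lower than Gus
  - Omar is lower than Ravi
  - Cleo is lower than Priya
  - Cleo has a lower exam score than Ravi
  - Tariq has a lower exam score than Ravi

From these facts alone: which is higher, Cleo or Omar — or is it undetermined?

Omar

Link the given pairs in sequence: Cleo < Tariq; Tariq < Chen; Chen < Ines; Ines < Omar.
Chaining these gives Cleo < Tariq < Chen < Ines < Omar.
So Omar is higher.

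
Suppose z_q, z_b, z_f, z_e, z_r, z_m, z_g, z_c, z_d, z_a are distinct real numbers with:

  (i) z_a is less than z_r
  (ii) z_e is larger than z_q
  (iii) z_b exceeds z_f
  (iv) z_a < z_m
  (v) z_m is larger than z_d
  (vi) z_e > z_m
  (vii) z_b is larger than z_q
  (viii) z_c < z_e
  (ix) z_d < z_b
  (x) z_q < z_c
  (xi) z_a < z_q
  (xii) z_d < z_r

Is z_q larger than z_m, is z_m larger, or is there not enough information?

undetermined

Following every chain through z_q: above z_q we get z_c, z_e, z_b; below z_q we get z_a.
z_m is not reached, and no chain runs the other way from z_m to z_q.
So the given relations leave the order of z_q and z_m undetermined.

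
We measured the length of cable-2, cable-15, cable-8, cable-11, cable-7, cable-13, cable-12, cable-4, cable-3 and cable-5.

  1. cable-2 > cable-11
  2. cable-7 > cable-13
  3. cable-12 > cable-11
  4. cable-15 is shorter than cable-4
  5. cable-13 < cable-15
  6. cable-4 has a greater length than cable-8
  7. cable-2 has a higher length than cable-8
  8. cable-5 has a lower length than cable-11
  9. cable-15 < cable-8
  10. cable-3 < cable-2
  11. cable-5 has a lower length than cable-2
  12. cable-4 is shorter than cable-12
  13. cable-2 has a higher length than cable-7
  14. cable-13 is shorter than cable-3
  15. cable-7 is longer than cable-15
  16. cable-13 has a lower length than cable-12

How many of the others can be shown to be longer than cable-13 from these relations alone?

From cable-13 the given relations immediately reach cable-15, cable-3, cable-7, cable-12.
From those, cable-8, cable-4, cable-2 — 7 in total.
Nothing else is reachable above cable-13; 7 in all.

7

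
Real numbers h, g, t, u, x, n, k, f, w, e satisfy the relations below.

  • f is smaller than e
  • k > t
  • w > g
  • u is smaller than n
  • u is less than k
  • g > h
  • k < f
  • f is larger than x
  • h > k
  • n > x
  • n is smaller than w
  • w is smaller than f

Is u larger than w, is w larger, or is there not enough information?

w

u < k and k < h give u < h.
Then h < g extends the chain to g.
With g < w: u < k < h < g < w.
So w is larger.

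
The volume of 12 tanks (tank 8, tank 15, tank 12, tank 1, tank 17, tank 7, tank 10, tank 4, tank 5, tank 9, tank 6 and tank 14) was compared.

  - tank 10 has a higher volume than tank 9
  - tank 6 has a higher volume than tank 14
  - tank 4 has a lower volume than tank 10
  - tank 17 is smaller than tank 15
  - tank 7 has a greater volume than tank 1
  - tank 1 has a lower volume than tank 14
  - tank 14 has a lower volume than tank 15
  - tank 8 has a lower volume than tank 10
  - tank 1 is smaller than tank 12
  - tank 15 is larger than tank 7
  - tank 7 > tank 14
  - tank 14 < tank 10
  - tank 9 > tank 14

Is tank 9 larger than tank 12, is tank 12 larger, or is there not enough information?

undetermined

Following every chain through tank 12: below tank 12 we get tank 1.
tank 9 is not reached, and no chain runs the other way from tank 9 to tank 12.
So the given relations leave the order of tank 12 and tank 9 undetermined.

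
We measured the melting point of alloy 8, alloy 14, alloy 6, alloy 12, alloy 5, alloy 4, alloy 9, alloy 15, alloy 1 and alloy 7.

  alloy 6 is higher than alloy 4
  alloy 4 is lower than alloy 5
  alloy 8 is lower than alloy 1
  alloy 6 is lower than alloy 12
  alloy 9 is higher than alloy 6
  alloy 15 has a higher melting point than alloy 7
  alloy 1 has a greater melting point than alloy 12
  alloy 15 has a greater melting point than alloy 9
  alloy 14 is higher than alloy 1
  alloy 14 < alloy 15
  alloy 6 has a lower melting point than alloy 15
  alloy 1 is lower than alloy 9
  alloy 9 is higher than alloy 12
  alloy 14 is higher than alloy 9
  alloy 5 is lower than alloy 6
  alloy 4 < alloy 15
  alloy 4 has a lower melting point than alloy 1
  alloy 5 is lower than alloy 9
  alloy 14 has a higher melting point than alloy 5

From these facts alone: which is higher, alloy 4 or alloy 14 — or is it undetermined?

alloy 14

alloy 4 < alloy 5 and alloy 5 < alloy 6 give alloy 4 < alloy 6.
Then alloy 6 < alloy 12 extends the chain to alloy 12.
With alloy 12 < alloy 1: alloy 4 < alloy 5 < alloy 6 < alloy 12 < alloy 1.
With alloy 1 < alloy 9: alloy 4 < alloy 5 < alloy 6 < alloy 12 < alloy 1 < alloy 9.
Then alloy 9 < alloy 14 extends the chain to alloy 14.
So alloy 14 is higher.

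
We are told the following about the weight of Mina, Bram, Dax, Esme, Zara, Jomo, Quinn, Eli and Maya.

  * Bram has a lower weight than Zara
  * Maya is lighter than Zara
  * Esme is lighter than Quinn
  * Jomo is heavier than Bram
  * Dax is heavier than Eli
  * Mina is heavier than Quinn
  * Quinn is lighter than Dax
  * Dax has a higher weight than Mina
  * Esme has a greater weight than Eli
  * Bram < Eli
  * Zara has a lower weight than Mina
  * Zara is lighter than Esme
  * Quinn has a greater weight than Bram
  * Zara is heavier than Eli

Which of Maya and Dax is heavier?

Dax

The relevant relations are Maya < Zara; Zara < Esme; Esme < Quinn; Quinn < Mina; Mina < Dax.
Chaining these gives Maya < Zara < Esme < Quinn < Mina < Dax.
So Maya < Dax; Dax is the heavier of the two.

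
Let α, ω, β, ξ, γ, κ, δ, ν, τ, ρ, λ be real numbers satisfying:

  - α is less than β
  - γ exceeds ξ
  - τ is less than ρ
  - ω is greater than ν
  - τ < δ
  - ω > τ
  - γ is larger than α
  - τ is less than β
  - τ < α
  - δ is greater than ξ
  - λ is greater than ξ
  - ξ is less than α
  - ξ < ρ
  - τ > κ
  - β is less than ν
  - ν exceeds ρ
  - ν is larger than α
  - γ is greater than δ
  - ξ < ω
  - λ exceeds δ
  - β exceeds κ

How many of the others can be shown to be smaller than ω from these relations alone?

7

Directly below ω: ξ, τ, ν.
One step further: κ, α, ρ, β (7 so far).
No other element is forced below ω by the given relations, so the count is 7.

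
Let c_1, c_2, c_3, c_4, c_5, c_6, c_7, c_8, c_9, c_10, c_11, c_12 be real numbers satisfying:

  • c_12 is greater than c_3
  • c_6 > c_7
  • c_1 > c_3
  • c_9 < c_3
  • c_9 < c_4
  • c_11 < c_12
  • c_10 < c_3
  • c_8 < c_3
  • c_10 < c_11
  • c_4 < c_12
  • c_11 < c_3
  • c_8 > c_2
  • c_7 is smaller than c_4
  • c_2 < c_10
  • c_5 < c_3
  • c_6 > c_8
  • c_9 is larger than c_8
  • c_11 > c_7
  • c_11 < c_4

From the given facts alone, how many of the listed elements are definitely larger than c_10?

The elements the relations force above c_10 are c_11, c_3, c_1, c_4, c_12 — no chain reaches any other.
That is 5.

5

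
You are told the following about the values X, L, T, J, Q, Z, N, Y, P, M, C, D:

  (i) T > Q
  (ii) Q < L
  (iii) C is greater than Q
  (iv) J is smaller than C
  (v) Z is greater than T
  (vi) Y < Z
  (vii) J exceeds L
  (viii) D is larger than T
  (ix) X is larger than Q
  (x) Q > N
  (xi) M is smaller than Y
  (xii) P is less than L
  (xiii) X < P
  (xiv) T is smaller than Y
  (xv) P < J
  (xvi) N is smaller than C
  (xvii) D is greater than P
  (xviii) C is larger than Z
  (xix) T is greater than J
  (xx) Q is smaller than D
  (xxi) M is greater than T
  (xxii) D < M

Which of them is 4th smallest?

P

Piecing the relations together gives one ordering: N < Q < X < P < L < J < T < D < M < Y < Z < C.
Counting 4 from the smallest end gives P.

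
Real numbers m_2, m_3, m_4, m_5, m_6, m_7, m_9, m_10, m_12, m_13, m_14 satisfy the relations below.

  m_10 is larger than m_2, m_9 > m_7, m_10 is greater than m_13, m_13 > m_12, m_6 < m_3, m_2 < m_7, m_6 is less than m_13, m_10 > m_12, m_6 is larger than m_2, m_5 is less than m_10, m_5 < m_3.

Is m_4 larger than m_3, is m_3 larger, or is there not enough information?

undetermined

Following every chain through m_3: below m_3 we get m_2, m_6, m_5.
m_4 is not reached, and no chain runs the other way from m_4 to m_3.
So the given relations leave the order of m_3 and m_4 undetermined.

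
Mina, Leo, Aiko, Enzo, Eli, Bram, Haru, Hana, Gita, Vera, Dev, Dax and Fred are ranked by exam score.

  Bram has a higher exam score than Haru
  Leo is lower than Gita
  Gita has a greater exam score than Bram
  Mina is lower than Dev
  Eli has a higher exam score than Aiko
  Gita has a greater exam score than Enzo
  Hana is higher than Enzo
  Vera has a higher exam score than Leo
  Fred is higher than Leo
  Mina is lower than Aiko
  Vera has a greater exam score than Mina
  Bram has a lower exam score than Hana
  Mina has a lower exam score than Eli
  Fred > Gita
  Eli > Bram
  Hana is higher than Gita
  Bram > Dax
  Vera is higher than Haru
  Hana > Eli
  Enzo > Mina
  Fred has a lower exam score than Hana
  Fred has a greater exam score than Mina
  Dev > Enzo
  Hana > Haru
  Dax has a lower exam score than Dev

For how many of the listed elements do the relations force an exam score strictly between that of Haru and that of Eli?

1

The relations place Haru below Eli. An element lies strictly between them when it is forced above Haru and also forced below Eli.
Above Haru: {Bram, Gita, Fred, Vera, Hana}. Below Eli: {Mina, Dax, Bram, Aiko}.
Intersection: {Bram} — 1.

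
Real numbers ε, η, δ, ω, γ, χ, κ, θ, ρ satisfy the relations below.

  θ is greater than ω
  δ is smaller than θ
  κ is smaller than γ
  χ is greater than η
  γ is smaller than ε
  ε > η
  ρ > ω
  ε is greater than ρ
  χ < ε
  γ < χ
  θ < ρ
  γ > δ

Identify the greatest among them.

Chaining downward from ε: directly below it, η, γ, ρ, χ; then κ, ω, δ, θ.
That covers every other element, and nothing is given above ε, so ε is the greatest.

ε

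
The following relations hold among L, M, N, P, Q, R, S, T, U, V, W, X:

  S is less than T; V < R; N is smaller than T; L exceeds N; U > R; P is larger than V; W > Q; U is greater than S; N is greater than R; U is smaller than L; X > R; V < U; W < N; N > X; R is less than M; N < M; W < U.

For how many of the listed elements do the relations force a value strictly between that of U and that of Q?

Chaining upward from Q reaches: W, N, T, L, M.
Chaining downward from U reaches: W, V, R, S.
Strictly between Q and U are those in both lists: W — 1 element.

1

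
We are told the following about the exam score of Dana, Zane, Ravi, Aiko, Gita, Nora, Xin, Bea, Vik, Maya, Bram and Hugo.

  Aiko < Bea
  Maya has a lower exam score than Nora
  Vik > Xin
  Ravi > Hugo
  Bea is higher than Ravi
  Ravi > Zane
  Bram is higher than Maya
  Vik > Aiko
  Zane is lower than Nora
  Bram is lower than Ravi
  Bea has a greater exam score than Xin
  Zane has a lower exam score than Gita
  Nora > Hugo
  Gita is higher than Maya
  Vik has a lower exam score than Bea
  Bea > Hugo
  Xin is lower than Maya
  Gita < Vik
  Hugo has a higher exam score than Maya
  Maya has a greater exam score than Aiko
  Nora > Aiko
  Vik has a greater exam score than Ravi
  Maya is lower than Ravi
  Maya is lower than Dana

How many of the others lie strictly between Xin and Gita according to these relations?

Chaining upward from Xin reaches: Maya, Dana, Hugo, Bram, Ravi, Vik, Bea, Nora.
Chaining downward from Gita reaches: Aiko, Zane, Maya.
Strictly between Xin and Gita are those in both lists: Maya — 1 element.

1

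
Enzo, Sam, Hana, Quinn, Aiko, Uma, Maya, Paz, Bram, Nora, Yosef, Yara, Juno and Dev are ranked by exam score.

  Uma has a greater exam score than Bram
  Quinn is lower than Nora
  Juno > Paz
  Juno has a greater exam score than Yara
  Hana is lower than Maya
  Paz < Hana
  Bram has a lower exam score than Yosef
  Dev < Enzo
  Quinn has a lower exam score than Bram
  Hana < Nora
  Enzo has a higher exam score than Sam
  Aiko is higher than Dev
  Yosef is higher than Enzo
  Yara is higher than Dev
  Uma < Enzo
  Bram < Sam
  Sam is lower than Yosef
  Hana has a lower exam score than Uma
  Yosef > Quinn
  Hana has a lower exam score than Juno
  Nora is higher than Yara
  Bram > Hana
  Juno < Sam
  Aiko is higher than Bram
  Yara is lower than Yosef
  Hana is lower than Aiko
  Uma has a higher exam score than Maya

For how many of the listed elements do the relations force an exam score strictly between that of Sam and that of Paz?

The relations place Paz below Sam. An element lies strictly between them when it is forced above Paz and also forced below Sam.
Above Paz: {Hana, Bram, Maya, Uma, Nora, Juno, Enzo, Yosef, Aiko}. Below Sam: {Quinn, Hana, Bram, Dev, Yara, Juno}.
Intersection: {Hana, Bram, Juno} — 3.

3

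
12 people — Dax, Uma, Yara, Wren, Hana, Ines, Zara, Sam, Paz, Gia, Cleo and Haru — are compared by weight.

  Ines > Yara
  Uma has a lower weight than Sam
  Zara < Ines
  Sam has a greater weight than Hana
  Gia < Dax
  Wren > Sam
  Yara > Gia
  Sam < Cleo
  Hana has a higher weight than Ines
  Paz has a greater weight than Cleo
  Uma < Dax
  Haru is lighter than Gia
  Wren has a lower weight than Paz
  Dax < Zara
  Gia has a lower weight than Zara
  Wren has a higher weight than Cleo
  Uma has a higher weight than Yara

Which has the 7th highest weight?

Zara

Chaining the given pairs: Haru < Gia < Yara < Uma < Dax < Zara < Ines < Hana < Sam < Cleo < Wren < Paz.
Counting 7 from the largest end gives Zara.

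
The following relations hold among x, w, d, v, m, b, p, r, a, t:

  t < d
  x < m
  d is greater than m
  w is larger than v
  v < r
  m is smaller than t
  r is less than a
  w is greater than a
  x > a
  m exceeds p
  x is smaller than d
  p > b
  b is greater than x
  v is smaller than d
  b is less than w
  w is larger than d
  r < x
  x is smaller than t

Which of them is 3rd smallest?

a

The consecutive relations fix a unique order: v < r < a < x < b < p < m < t < d < w.
Counting 3 from the smallest end gives a.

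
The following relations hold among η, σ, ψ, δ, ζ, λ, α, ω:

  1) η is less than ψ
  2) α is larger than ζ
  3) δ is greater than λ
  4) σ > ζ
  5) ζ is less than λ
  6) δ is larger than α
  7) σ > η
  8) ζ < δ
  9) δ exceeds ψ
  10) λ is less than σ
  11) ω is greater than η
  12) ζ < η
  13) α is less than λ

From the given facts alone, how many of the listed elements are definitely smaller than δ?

5

The elements the relations force below δ are ζ, α, λ, η, ψ — no chain reaches any other.
That is 5.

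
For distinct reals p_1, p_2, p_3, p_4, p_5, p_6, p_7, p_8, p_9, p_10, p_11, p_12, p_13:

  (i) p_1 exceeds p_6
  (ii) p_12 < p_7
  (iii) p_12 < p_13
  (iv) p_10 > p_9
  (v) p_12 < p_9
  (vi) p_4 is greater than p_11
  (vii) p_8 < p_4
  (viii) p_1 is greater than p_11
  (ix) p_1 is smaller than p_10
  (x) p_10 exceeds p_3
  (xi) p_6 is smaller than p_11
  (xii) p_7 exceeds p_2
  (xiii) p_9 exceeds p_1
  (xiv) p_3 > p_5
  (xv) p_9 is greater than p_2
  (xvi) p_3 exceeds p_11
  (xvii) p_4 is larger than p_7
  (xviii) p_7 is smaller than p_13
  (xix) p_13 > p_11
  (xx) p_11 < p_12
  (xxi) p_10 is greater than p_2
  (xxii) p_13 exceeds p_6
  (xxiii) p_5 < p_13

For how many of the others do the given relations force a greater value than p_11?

8

Directly above p_11: p_12, p_1, p_3, p_4, p_13.
One step further: p_7, p_9, p_10 (8 so far).
No other element is forced above p_11 by the given relations, so the count is 8.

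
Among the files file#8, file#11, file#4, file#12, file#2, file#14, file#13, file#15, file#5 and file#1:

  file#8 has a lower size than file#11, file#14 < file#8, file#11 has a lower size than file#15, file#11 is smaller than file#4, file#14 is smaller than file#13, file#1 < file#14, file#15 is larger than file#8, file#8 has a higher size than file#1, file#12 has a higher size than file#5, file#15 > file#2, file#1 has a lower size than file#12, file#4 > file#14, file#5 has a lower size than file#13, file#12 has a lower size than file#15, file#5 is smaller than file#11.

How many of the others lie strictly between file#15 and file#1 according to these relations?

4

The relations place file#1 below file#15. An element lies strictly between them when it is forced above file#1 and also forced below file#15.
Above file#1: {file#14, file#8, file#13, file#12, file#11, file#4}. Below file#15: {file#2, file#5, file#14, file#8, file#12, file#11}.
Intersection: {file#14, file#8, file#12, file#11} — 4.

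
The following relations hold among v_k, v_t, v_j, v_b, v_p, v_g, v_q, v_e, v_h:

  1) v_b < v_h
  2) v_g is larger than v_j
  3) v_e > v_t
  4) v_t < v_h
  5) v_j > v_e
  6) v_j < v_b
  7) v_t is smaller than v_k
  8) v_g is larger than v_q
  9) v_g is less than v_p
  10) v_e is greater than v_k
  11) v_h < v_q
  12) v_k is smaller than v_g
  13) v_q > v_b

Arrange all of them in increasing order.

v_t < v_k < v_e < v_j < v_b < v_h < v_q < v_g < v_p

Each adjacent pair is fixed by a given relation: v_t < v_k; v_k < v_e; v_e < v_j; v_j < v_b; v_b < v_h; v_h < v_q; v_q < v_g; v_g < v_p. Chaining them end to end gives the full order.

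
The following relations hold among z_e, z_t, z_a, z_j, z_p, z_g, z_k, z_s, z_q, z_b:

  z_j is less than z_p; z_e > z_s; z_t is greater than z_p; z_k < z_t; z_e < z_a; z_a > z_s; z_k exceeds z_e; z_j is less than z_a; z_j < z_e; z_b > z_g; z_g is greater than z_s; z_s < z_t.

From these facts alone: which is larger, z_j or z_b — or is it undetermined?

undetermined

Following every chain through z_j: above z_j we get z_p, z_e, z_a, z_k, z_t.
z_b is not reached, and no chain runs the other way from z_b to z_j.
So the given relations leave the order of z_j and z_b undetermined.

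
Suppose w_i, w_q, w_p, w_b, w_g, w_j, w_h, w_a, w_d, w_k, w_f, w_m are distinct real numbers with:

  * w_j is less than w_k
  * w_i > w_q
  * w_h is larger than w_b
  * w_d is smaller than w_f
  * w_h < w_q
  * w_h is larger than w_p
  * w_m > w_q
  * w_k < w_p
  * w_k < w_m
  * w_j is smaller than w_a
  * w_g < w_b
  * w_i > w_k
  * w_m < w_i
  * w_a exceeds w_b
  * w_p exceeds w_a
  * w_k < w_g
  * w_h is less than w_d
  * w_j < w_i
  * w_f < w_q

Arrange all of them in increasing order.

w_j < w_k < w_g < w_b < w_a < w_p < w_h < w_d < w_f < w_q < w_m < w_i

The consecutive links are each given: w_j < w_k; w_k < w_g; w_g < w_b; w_b < w_a; w_a < w_p; w_p < w_h; w_h < w_d; w_d < w_f; w_f < w_q; w_q < w_m; w_m < w_i.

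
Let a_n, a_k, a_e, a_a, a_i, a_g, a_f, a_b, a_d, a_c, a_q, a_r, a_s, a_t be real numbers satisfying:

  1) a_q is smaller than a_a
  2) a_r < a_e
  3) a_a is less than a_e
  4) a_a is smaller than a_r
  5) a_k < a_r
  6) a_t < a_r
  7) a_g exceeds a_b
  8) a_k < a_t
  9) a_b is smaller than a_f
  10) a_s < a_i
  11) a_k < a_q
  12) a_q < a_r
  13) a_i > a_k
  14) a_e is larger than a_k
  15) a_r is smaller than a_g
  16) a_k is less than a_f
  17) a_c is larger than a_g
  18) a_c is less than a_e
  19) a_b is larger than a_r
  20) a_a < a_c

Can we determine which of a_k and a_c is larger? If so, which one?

a_k < a_q and a_q < a_a give a_k < a_a.
Then a_a < a_r extends the chain to a_r.
Then a_r < a_b extends the chain to a_b.
Then a_b < a_g extends the chain to a_g.
Then a_g < a_c extends the chain to a_c.
So a_c is larger.

a_c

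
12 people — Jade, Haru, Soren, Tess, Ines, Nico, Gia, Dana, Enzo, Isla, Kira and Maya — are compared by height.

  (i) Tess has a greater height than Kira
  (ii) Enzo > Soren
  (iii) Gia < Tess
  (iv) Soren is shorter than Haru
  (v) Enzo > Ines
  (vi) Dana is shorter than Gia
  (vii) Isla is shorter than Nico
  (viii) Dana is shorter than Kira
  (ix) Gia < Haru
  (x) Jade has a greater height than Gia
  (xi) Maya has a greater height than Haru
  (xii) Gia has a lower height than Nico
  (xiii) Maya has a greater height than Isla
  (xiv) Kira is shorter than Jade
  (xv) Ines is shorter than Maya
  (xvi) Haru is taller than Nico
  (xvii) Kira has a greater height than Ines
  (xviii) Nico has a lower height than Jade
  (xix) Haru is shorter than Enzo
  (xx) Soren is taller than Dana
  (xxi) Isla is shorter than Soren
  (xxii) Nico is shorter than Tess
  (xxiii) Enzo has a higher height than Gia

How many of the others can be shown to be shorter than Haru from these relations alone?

5

The elements the relations force below Haru are Dana, Isla, Soren, Gia, Nico — no chain reaches any other.
That is 5.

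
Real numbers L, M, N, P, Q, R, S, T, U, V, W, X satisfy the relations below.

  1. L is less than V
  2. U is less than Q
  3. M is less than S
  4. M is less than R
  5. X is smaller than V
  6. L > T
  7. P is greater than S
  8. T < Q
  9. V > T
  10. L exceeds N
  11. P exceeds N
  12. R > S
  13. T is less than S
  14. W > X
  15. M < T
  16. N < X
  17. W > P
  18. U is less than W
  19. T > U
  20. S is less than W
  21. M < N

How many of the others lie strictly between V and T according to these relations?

1

Chaining upward from T reaches: Q, L, S, P, W, R.
Chaining downward from V reaches: M, N, U, X, L.
Strictly between T and V are those in both lists: L — 1 element.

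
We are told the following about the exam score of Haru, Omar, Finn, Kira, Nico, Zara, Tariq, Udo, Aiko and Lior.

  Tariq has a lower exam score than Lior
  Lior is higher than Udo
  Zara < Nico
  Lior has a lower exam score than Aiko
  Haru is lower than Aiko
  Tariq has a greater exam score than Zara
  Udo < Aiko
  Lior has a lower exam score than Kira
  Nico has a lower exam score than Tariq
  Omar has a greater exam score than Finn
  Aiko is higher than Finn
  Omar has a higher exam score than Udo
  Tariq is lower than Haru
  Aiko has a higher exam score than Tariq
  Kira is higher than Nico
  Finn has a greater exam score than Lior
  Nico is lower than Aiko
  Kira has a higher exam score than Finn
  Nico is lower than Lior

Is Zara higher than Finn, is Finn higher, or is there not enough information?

Finn

Zara < Nico and Nico < Tariq give Zara < Tariq.
With Tariq < Lior: Zara < Nico < Tariq < Lior.
Then Lior < Finn extends the chain to Finn.
So Finn is higher.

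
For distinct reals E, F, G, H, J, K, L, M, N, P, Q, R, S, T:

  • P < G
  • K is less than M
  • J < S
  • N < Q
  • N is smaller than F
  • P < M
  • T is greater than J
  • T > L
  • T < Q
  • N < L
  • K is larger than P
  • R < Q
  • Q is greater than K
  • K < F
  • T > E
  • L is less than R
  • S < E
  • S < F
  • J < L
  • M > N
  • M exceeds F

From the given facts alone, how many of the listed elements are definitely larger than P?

5

Directly above P: K, M, G.
One step further: F, Q (5 so far).
No other element is forced above P by the given relations, so the count is 5.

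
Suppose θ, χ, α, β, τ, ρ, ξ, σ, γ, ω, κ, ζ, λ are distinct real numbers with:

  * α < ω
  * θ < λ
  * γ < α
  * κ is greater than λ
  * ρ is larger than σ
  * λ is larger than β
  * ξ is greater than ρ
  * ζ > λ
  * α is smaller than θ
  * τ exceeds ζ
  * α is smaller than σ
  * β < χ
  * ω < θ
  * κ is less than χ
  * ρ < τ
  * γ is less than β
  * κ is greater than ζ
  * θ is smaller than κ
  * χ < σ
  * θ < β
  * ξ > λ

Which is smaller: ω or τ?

ω

Following the relations from ω: ω < θ < β < λ < ζ < κ < χ < σ < ρ < τ.
So ω < τ; ω is the smaller of the two.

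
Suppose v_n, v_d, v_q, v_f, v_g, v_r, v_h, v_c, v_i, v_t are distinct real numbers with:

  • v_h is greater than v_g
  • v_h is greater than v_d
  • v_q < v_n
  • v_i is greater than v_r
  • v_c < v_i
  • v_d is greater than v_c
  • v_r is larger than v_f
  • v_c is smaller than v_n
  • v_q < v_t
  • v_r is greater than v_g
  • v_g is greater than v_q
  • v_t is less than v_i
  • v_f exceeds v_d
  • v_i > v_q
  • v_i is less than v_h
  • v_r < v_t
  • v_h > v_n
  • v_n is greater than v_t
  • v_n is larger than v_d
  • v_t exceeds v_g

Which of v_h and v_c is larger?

Link the given pairs in sequence: v_c < v_d; v_d < v_f; v_f < v_r; v_r < v_t; v_t < v_n; v_n < v_h.
Together: v_c < v_d < v_f < v_r < v_t < v_n < v_h.
So v_c < v_h; v_h is the larger of the two.

v_h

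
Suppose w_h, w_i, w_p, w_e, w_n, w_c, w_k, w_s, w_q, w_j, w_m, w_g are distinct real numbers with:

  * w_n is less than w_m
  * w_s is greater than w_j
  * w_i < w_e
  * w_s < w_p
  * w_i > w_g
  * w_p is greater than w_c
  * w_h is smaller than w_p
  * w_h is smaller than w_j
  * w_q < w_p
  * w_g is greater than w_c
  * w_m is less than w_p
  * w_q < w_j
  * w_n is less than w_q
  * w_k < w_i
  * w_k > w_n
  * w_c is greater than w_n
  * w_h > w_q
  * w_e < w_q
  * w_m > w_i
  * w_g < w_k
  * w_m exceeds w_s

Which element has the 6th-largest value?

Chaining the given pairs: w_n < w_c < w_g < w_k < w_i < w_e < w_q < w_h < w_j < w_s < w_m < w_p.
Counting 6 from the largest end gives w_q.

w_q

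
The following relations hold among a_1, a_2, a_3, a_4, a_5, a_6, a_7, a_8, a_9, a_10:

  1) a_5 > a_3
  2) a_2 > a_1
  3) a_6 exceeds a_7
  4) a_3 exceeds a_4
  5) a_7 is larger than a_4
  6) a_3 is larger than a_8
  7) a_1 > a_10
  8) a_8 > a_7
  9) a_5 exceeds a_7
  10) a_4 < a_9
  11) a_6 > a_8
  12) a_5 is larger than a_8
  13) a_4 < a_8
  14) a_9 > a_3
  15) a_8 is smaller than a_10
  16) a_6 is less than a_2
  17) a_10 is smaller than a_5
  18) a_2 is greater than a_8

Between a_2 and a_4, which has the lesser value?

Link the given pairs in sequence: a_4 < a_7; a_7 < a_8; a_8 < a_10; a_10 < a_1; a_1 < a_2.
Together: a_4 < a_7 < a_8 < a_10 < a_1 < a_2.
So a_4 < a_2; a_4 is the smaller of the two.

a_4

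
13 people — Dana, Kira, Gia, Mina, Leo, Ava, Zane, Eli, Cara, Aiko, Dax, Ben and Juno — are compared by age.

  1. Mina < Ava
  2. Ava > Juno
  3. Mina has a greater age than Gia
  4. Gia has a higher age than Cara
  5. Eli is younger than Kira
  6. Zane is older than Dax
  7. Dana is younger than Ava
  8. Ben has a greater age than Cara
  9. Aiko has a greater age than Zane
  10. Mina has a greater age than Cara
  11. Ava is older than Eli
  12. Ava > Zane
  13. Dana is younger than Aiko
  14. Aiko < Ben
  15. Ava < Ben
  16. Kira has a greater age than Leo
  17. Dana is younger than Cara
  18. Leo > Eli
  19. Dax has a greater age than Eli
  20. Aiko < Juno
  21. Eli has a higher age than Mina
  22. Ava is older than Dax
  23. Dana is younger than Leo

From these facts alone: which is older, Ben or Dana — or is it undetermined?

Ben

Chaining the given relations: Dana < Cara < Gia < Mina < Eli < Dax < Zane < Aiko < Juno < Ava < Ben.
So Ben is older.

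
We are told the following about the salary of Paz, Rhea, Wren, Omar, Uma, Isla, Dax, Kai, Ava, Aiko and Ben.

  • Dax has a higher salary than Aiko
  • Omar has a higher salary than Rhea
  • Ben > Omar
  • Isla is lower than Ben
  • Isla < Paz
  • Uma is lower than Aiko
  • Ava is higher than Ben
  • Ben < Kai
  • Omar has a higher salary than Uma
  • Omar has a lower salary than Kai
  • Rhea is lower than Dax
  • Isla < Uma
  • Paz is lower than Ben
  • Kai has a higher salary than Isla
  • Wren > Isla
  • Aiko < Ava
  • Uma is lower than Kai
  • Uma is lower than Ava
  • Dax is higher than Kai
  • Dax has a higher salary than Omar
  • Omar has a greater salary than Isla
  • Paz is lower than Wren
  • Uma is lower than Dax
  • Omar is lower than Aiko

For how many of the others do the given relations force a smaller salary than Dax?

The elements the relations force below Dax are Isla, Paz, Uma, Rhea, Omar, Ben, Kai, Aiko — no chain reaches any other.
That is 8.

8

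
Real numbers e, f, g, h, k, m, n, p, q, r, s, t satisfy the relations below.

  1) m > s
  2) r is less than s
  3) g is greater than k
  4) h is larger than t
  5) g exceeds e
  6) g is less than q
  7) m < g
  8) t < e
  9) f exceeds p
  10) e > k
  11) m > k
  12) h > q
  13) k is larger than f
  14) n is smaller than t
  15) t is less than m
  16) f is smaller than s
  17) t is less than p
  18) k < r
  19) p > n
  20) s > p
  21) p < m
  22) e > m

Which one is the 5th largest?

m

The consecutive relations fix a unique order: n < t < p < f < k < r < s < m < e < g < q < h.
The 5th largest is m.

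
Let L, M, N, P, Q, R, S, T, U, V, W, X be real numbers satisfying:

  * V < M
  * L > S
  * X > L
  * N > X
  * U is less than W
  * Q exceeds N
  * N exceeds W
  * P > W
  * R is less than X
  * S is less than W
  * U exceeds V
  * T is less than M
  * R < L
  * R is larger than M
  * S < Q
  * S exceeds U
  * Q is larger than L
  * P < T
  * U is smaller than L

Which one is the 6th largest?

M

Chaining the given pairs: V < U < S < W < P < T < M < R < L < X < N < Q.
The 6th largest is M.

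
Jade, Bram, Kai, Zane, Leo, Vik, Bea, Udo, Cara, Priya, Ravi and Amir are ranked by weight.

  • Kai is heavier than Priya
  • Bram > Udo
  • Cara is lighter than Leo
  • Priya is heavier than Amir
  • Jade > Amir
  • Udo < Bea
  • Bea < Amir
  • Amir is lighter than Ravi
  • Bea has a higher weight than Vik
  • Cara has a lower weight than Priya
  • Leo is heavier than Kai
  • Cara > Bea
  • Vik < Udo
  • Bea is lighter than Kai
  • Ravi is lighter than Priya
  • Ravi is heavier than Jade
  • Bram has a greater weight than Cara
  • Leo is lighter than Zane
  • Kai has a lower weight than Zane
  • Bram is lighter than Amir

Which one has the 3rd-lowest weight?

Bea

Piecing the relations together gives one ordering: Vik < Udo < Bea < Cara < Bram < Amir < Jade < Ravi < Priya < Kai < Leo < Zane.
The 3rd smallest is Bea.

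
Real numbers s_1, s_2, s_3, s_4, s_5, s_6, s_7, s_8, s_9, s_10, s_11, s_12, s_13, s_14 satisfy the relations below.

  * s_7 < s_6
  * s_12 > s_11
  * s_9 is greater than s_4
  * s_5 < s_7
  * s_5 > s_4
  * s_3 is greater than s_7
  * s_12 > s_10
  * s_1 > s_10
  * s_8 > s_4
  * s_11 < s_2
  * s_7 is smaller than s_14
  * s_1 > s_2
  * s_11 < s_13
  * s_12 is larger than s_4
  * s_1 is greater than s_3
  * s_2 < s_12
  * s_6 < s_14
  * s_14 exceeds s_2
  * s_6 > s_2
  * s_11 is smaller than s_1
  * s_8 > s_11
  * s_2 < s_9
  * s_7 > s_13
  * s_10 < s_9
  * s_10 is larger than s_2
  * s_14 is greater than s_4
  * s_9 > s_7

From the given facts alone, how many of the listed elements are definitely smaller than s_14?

7

From s_14 the given relations immediately reach s_4, s_2, s_7, s_6.
From those, s_11, s_5, s_13 — 7 in total.
Nothing else is reachable below s_14; 7 in all.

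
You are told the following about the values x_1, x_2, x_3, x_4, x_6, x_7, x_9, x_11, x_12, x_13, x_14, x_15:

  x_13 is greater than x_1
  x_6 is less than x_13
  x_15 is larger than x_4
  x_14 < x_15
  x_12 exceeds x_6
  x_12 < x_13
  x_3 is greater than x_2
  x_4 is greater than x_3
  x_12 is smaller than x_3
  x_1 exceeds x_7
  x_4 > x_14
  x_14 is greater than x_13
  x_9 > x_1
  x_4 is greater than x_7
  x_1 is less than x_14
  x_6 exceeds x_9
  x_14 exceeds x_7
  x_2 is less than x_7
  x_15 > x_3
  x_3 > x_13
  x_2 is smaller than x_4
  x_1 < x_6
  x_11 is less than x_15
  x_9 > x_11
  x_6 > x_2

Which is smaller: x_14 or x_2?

Link the given pairs in sequence: x_2 < x_7; x_7 < x_1; x_1 < x_9; x_9 < x_6; x_6 < x_12; x_12 < x_13; x_13 < x_14.
Chaining these gives x_2 < x_7 < x_1 < x_9 < x_6 < x_12 < x_13 < x_14.
So x_2 < x_14; x_2 is the smaller of the two.

x_2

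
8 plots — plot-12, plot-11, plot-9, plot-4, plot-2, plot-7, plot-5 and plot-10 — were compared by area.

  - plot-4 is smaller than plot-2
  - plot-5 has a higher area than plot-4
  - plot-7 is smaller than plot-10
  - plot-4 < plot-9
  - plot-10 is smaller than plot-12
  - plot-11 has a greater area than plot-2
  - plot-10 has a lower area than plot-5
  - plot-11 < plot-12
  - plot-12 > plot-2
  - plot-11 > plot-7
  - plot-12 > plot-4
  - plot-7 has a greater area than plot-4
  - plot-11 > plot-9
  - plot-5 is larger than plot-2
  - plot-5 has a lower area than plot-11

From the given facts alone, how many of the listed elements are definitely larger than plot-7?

4

The elements the relations force above plot-7 are plot-10, plot-5, plot-11, plot-12 — no chain reaches any other.
That is 4.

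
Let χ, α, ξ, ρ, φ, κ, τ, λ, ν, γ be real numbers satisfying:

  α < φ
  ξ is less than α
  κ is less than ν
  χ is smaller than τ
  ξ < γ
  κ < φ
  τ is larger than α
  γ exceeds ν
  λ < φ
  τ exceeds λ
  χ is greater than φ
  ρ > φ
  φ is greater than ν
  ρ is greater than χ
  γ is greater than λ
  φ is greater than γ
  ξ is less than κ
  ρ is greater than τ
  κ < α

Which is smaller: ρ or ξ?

ξ < κ and κ < ν give ξ < ν.
With ν < γ: ξ < κ < ν < γ.
Then γ < φ extends the chain to φ.
With φ < χ: ξ < κ < ν < γ < φ < χ.
With χ < τ: ξ < κ < ν < γ < φ < χ < τ.
With τ < ρ: ξ < κ < ν < γ < φ < χ < τ < ρ.
So ξ < ρ; ξ is the smaller of the two.

ξ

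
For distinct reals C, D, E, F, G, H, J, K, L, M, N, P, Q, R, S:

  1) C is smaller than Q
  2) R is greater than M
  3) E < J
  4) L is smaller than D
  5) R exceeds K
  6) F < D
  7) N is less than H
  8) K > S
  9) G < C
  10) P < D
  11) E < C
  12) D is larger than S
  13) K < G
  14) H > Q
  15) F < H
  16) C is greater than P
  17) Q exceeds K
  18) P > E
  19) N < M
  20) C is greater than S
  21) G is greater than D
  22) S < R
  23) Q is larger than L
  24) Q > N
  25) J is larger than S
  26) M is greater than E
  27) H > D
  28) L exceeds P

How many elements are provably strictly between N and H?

1

The relations place N below H. An element lies strictly between them when it is forced above N and also forced below H.
Above N: {M, R, Q}. Below H: {F, E, P, S, L, K, D, G, C, Q}.
Intersection: {Q} — 1.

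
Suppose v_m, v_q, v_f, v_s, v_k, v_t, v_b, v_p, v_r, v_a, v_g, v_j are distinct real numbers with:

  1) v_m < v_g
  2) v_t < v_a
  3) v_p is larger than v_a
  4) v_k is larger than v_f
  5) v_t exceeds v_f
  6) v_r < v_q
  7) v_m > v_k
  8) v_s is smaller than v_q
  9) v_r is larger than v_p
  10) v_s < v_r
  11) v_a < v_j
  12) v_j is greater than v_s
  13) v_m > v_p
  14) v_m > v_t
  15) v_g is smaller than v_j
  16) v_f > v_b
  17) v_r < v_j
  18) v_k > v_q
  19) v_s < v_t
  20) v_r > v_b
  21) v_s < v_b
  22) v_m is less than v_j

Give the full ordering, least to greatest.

Nothing is placed below v_s, so it is least; from there v_s < v_b; v_b < v_f; v_f < v_t; v_t < v_a; v_a < v_p; v_p < v_r; v_r < v_q; v_q < v_k; v_k < v_m; v_m < v_g; v_g < v_j, each given directly.

v_s < v_b < v_f < v_t < v_a < v_p < v_r < v_q < v_k < v_m < v_g < v_j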